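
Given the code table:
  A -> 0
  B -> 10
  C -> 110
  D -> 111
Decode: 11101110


Decoding:
111 -> D
0 -> A
111 -> D
0 -> A


Result: DADA


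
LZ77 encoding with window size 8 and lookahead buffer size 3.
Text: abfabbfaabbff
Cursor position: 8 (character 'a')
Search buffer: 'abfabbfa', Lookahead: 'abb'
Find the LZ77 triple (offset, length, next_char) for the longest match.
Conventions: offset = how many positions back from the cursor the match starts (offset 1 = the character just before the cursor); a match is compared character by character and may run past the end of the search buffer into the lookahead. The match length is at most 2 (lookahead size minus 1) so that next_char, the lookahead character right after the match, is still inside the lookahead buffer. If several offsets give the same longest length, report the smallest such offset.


Try each offset into the search buffer:
  offset=1 (pos 7, char 'a'): match length 1
  offset=2 (pos 6, char 'f'): match length 0
  offset=3 (pos 5, char 'b'): match length 0
  offset=4 (pos 4, char 'b'): match length 0
  offset=5 (pos 3, char 'a'): match length 2
  offset=6 (pos 2, char 'f'): match length 0
  offset=7 (pos 1, char 'b'): match length 0
  offset=8 (pos 0, char 'a'): match length 2
Longest match has length 2, found at offsets 5, 8; take the smallest, offset 5.
next_char = character at position 8 + 2 = 10 -> 'b'

Best match: offset=5, length=2 (matching 'ab' starting at position 3)
LZ77 triple: (5, 2, 'b')


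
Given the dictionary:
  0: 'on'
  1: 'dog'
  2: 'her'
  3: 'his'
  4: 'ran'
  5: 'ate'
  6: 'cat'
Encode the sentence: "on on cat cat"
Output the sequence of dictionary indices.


Look up each word in the dictionary:
  'on' -> 0
  'on' -> 0
  'cat' -> 6
  'cat' -> 6

Encoded: [0, 0, 6, 6]


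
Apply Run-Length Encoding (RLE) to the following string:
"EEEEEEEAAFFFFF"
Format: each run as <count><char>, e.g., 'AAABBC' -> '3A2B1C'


Scanning runs left to right:
  i=0: run of 'E' x 7 -> '7E'
  i=7: run of 'A' x 2 -> '2A'
  i=9: run of 'F' x 5 -> '5F'

RLE = 7E2A5F


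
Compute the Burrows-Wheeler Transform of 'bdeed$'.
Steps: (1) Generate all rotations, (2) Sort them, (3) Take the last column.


Rotations (sorted):
  0: $bdeed -> last char: d
  1: bdeed$ -> last char: $
  2: d$bdee -> last char: e
  3: deed$b -> last char: b
  4: ed$bde -> last char: e
  5: eed$bd -> last char: d


BWT = d$ebed


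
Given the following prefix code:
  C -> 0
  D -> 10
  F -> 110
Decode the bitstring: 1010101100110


Decoding step by step:
Bits 10 -> D
Bits 10 -> D
Bits 10 -> D
Bits 110 -> F
Bits 0 -> C
Bits 110 -> F


Decoded message: DDDFCF


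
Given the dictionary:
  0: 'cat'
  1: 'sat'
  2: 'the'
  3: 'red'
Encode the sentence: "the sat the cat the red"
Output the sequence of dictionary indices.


Look up each word in the dictionary:
  'the' -> 2
  'sat' -> 1
  'the' -> 2
  'cat' -> 0
  'the' -> 2
  'red' -> 3

Encoded: [2, 1, 2, 0, 2, 3]


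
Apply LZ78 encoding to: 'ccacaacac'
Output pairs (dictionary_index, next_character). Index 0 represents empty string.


LZ78 encoding steps:
Dictionary: {0: ''}
Step 1: w='' (idx 0), next='c' -> output (0, 'c'), add 'c' as idx 1
Step 2: w='c' (idx 1), next='a' -> output (1, 'a'), add 'ca' as idx 2
Step 3: w='ca' (idx 2), next='a' -> output (2, 'a'), add 'caa' as idx 3
Step 4: w='ca' (idx 2), next='c' -> output (2, 'c'), add 'cac' as idx 4


Encoded: [(0, 'c'), (1, 'a'), (2, 'a'), (2, 'c')]


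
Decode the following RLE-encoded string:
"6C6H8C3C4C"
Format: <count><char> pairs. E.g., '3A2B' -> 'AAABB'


Expanding each <count><char> pair:
  6C -> 'CCCCCC'
  6H -> 'HHHHHH'
  8C -> 'CCCCCCCC'
  3C -> 'CCC'
  4C -> 'CCCC'

Decoded = CCCCCCHHHHHHCCCCCCCCCCCCCCC


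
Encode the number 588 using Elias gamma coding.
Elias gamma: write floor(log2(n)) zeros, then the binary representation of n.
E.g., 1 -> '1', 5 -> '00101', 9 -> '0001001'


num_bits = floor(log2(588)) + 1 = 10
leading_zeros = num_bits - 1 = 9
binary(588) = 1001001100

Elias gamma(588) = '000000000' + '1001001100' = 0000000001001001100 (19 bits)


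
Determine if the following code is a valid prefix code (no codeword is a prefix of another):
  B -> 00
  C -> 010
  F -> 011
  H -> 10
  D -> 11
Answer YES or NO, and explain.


Checking each pair (does one codeword prefix another?):
  B='00' vs C='010': no prefix
  B='00' vs F='011': no prefix
  B='00' vs H='10': no prefix
  B='00' vs D='11': no prefix
  C='010' vs B='00': no prefix
  C='010' vs F='011': no prefix
  C='010' vs H='10': no prefix
  C='010' vs D='11': no prefix
  F='011' vs B='00': no prefix
  F='011' vs C='010': no prefix
  F='011' vs H='10': no prefix
  F='011' vs D='11': no prefix
  H='10' vs B='00': no prefix
  H='10' vs C='010': no prefix
  H='10' vs F='011': no prefix
  H='10' vs D='11': no prefix
  D='11' vs B='00': no prefix
  D='11' vs C='010': no prefix
  D='11' vs F='011': no prefix
  D='11' vs H='10': no prefix
No violation found over all pairs.

YES -- this is a valid prefix code. No codeword is a prefix of any other codeword.


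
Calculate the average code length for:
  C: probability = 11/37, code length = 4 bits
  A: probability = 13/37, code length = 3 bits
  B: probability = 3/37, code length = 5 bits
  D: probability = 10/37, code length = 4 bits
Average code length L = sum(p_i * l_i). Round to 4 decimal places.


Weighted contributions p_i * l_i:
  C: (11/37) * 4 = 44/37
  A: (13/37) * 3 = 39/37
  B: (3/37) * 5 = 15/37
  D: (10/37) * 4 = 40/37
Sum = (44 + 39 + 15 + 40)/37 = 138/37

L = 138/37 = 3.7297 bits/symbol


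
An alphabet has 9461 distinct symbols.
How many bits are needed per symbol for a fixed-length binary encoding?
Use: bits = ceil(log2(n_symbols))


log2(9461) = 13.2078
Bracket: 2^13 = 8192 < 9461 <= 2^14 = 16384
So ceil(log2(9461)) = 14

bits = ceil(log2(9461)) = ceil(13.2078) = 14 bits


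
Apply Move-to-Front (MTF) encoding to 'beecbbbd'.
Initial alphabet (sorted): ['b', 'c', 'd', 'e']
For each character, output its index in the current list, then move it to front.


MTF encoding:
'b': index 0 in ['b', 'c', 'd', 'e'] -> ['b', 'c', 'd', 'e']
'e': index 3 in ['b', 'c', 'd', 'e'] -> ['e', 'b', 'c', 'd']
'e': index 0 in ['e', 'b', 'c', 'd'] -> ['e', 'b', 'c', 'd']
'c': index 2 in ['e', 'b', 'c', 'd'] -> ['c', 'e', 'b', 'd']
'b': index 2 in ['c', 'e', 'b', 'd'] -> ['b', 'c', 'e', 'd']
'b': index 0 in ['b', 'c', 'e', 'd'] -> ['b', 'c', 'e', 'd']
'b': index 0 in ['b', 'c', 'e', 'd'] -> ['b', 'c', 'e', 'd']
'd': index 3 in ['b', 'c', 'e', 'd'] -> ['d', 'b', 'c', 'e']


Output: [0, 3, 0, 2, 2, 0, 0, 3]


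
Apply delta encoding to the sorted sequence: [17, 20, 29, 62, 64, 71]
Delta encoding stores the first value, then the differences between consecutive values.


First value: 17
Deltas:
  20 - 17 = 3
  29 - 20 = 9
  62 - 29 = 33
  64 - 62 = 2
  71 - 64 = 7


Delta encoded: [17, 3, 9, 33, 2, 7]


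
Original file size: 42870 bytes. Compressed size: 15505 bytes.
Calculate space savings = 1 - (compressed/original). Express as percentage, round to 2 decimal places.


ratio = compressed/original = 15505/42870 = 0.361675
savings = 1 - ratio = 1 - 0.361675 = 0.638325
as a percentage: 0.638325 * 100 = 63.83%

Space savings = 1 - 15505/42870 = 63.83%


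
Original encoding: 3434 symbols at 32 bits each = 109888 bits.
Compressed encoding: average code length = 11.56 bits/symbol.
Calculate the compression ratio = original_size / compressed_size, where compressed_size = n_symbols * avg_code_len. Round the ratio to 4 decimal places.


original_size = n_symbols * orig_bits = 3434 * 32 = 109888 bits
compressed_size = n_symbols * avg_code_len = 3434 * 11.56 = 39697.04 bits
ratio = original_size / compressed_size = 109888 / 39697.04 = 2.7682

Compression ratio = 2.7682


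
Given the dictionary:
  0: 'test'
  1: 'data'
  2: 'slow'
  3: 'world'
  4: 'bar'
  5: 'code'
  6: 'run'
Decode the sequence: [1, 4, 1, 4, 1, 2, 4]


Look up each index in the dictionary:
  1 -> 'data'
  4 -> 'bar'
  1 -> 'data'
  4 -> 'bar'
  1 -> 'data'
  2 -> 'slow'
  4 -> 'bar'

Decoded: "data bar data bar data slow bar"


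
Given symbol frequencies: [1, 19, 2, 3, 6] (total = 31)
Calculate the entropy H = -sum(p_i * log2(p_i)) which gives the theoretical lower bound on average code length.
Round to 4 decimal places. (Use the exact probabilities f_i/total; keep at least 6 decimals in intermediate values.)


Per-symbol terms -p_i * log2(p_i) with p_i = f_i/31:
  p = 1/31 = 0.032258: log2(p) = -4.954196, -p*log2(p) = 0.159813
  p = 19/31 = 0.612903: log2(p) = -0.706269, -p*log2(p) = 0.432874
  p = 2/31 = 0.064516: log2(p) = -3.954196, -p*log2(p) = 0.255109
  p = 3/31 = 0.096774: log2(p) = -3.369234, -p*log2(p) = 0.326055
  p = 6/31 = 0.193548: log2(p) = -2.369234, -p*log2(p) = 0.458561
H = 0.159813 + 0.432874 + 0.255109 + 0.326055 + 0.458561 = 1.632412

H = 1.6324 bits/symbol


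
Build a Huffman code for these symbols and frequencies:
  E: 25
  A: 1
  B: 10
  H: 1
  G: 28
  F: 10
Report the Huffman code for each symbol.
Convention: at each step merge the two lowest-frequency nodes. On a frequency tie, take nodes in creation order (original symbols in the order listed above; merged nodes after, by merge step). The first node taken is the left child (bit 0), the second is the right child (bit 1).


Huffman tree construction:
Step 1: Merge A(1) + H(1) = 2
Step 2: Merge (A+H)(2) + B(10) = 12
Step 3: Merge F(10) + ((A+H)+B)(12) = 22
Step 4: Merge (F+((A+H)+B))(22) + E(25) = 47
Step 5: Merge G(28) + ((F+((A+H)+B))+E)(47) = 75
Read each symbol's code off the tree from the root (left child = 0, right child = 1).

Codes:
  E: 11 (length 2)
  A: 10100 (length 5)
  B: 1011 (length 4)
  H: 10101 (length 5)
  G: 0 (length 1)
  F: 100 (length 3)
Average code length: 158/75 = 2.1067 bits/symbol


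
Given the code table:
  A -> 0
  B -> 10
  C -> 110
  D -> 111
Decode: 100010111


Decoding:
10 -> B
0 -> A
0 -> A
10 -> B
111 -> D


Result: BAABD


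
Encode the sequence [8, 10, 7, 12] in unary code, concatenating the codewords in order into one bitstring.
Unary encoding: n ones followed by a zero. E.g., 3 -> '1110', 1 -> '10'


Encode each number as n ones followed by a terminating 0:
  8 -> 111111110 (9 bits)
  10 -> 11111111110 (11 bits)
  7 -> 11111110 (8 bits)
  12 -> 1111111111110 (13 bits)
Total length = 9 + 11 + 8 + 13 = 41 bits.

Unary([8, 10, 7, 12]) = 11111111011111111110111111101111111111110 (41 bits)


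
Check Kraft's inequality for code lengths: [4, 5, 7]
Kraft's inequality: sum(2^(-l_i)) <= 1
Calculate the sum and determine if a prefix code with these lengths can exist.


Sum = 2^(-4) + 2^(-5) + 2^(-7)
    = 0.0625 + 0.03125 + 0.0078125
    = 13/128 = 0.1015625
Since 0.1015625 <= 1, Kraft's inequality IS satisfied.
A prefix code with these lengths CAN exist.

Kraft sum = 0.1015625. Satisfied.


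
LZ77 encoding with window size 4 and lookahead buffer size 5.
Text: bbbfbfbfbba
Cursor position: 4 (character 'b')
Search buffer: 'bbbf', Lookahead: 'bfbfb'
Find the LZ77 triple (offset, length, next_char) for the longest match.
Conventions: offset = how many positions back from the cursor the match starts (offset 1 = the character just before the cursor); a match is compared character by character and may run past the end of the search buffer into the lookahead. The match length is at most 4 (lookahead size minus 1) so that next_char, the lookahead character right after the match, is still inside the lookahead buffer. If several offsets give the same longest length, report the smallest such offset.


Try each offset into the search buffer:
  offset=1 (pos 3, char 'f'): match length 0
  offset=2 (pos 2, char 'b'): match length 4
  offset=3 (pos 1, char 'b'): match length 1
  offset=4 (pos 0, char 'b'): match length 1
Longest match has length 4 at offset 2.
next_char = character at position 4 + 4 = 8 -> 'b'

Best match: offset=2, length=4 (matching 'bfbf' starting at position 2)
LZ77 triple: (2, 4, 'b')


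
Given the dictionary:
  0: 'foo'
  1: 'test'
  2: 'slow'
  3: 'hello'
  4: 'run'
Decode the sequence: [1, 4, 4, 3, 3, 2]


Look up each index in the dictionary:
  1 -> 'test'
  4 -> 'run'
  4 -> 'run'
  3 -> 'hello'
  3 -> 'hello'
  2 -> 'slow'

Decoded: "test run run hello hello slow"


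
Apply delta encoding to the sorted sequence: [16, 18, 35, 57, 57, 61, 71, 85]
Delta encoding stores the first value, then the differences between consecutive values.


First value: 16
Deltas:
  18 - 16 = 2
  35 - 18 = 17
  57 - 35 = 22
  57 - 57 = 0
  61 - 57 = 4
  71 - 61 = 10
  85 - 71 = 14


Delta encoded: [16, 2, 17, 22, 0, 4, 10, 14]


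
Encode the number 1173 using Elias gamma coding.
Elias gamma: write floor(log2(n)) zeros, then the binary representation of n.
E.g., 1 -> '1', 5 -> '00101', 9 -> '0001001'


num_bits = floor(log2(1173)) + 1 = 11
leading_zeros = num_bits - 1 = 10
binary(1173) = 10010010101

Elias gamma(1173) = '0000000000' + '10010010101' = 000000000010010010101 (21 bits)


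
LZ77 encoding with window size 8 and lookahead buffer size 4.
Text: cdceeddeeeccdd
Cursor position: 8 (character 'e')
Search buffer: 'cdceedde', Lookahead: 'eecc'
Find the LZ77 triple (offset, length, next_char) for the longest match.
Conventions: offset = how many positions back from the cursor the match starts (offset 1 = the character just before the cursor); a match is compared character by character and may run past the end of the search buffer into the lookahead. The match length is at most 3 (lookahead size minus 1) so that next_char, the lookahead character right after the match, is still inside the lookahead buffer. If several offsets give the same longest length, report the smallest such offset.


Try each offset into the search buffer:
  offset=1 (pos 7, char 'e'): match length 2
  offset=2 (pos 6, char 'd'): match length 0
  offset=3 (pos 5, char 'd'): match length 0
  offset=4 (pos 4, char 'e'): match length 1
  offset=5 (pos 3, char 'e'): match length 2
  offset=6 (pos 2, char 'c'): match length 0
  offset=7 (pos 1, char 'd'): match length 0
  offset=8 (pos 0, char 'c'): match length 0
Longest match has length 2, found at offsets 1, 5; take the smallest, offset 1.
next_char = character at position 8 + 2 = 10 -> 'c'

Best match: offset=1, length=2 (matching 'ee' starting at position 7)
LZ77 triple: (1, 2, 'c')


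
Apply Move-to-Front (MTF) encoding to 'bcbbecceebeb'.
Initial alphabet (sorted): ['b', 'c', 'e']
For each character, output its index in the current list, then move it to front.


MTF encoding:
'b': index 0 in ['b', 'c', 'e'] -> ['b', 'c', 'e']
'c': index 1 in ['b', 'c', 'e'] -> ['c', 'b', 'e']
'b': index 1 in ['c', 'b', 'e'] -> ['b', 'c', 'e']
'b': index 0 in ['b', 'c', 'e'] -> ['b', 'c', 'e']
'e': index 2 in ['b', 'c', 'e'] -> ['e', 'b', 'c']
'c': index 2 in ['e', 'b', 'c'] -> ['c', 'e', 'b']
'c': index 0 in ['c', 'e', 'b'] -> ['c', 'e', 'b']
'e': index 1 in ['c', 'e', 'b'] -> ['e', 'c', 'b']
'e': index 0 in ['e', 'c', 'b'] -> ['e', 'c', 'b']
'b': index 2 in ['e', 'c', 'b'] -> ['b', 'e', 'c']
'e': index 1 in ['b', 'e', 'c'] -> ['e', 'b', 'c']
'b': index 1 in ['e', 'b', 'c'] -> ['b', 'e', 'c']


Output: [0, 1, 1, 0, 2, 2, 0, 1, 0, 2, 1, 1]


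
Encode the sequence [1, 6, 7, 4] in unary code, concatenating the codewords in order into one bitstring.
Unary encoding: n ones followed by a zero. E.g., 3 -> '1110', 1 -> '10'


Encode each number as n ones followed by a terminating 0:
  1 -> 10 (2 bits)
  6 -> 1111110 (7 bits)
  7 -> 11111110 (8 bits)
  4 -> 11110 (5 bits)
Total length = 2 + 7 + 8 + 5 = 22 bits.

Unary([1, 6, 7, 4]) = 1011111101111111011110 (22 bits)


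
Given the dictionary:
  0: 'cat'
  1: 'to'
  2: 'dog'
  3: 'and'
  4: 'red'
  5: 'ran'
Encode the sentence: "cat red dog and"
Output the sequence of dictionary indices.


Look up each word in the dictionary:
  'cat' -> 0
  'red' -> 4
  'dog' -> 2
  'and' -> 3

Encoded: [0, 4, 2, 3]


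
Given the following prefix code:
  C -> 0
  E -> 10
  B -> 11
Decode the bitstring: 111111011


Decoding step by step:
Bits 11 -> B
Bits 11 -> B
Bits 11 -> B
Bits 0 -> C
Bits 11 -> B


Decoded message: BBBCB


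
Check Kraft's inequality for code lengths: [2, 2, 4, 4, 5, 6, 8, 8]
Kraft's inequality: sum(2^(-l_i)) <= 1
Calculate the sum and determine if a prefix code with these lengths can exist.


Sum = 2^(-2) + 2^(-2) + 2^(-4) + 2^(-4) + 2^(-5) + 2^(-6) + 2^(-8) + 2^(-8)
    = 0.25 + 0.25 + 0.0625 + 0.0625 + 0.03125 + 0.015625 + 0.00390625 + 0.00390625
    = 174/256 = 0.6796875
Since 0.6796875 <= 1, Kraft's inequality IS satisfied.
A prefix code with these lengths CAN exist.

Kraft sum = 0.6796875. Satisfied.


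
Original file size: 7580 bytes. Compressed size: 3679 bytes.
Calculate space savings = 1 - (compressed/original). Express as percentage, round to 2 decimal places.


ratio = compressed/original = 3679/7580 = 0.485356
savings = 1 - ratio = 1 - 0.485356 = 0.514644
as a percentage: 0.514644 * 100 = 51.46%

Space savings = 1 - 3679/7580 = 51.46%


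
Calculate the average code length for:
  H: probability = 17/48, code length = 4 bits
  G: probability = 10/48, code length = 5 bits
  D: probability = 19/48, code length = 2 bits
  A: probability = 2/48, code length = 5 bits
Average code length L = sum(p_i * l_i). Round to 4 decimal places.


Weighted contributions p_i * l_i:
  H: (17/48) * 4 = 68/48
  G: (10/48) * 5 = 50/48
  D: (19/48) * 2 = 38/48
  A: (2/48) * 5 = 10/48
Sum = (68 + 50 + 38 + 10)/48 = 166/48

L = 166/48 = 3.4583 bits/symbol


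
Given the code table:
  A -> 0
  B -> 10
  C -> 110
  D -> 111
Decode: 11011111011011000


Decoding:
110 -> C
111 -> D
110 -> C
110 -> C
110 -> C
0 -> A
0 -> A


Result: CDCCCAA


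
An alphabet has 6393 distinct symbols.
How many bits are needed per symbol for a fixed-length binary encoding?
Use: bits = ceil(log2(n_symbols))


log2(6393) = 12.6423
Bracket: 2^12 = 4096 < 6393 <= 2^13 = 8192
So ceil(log2(6393)) = 13

bits = ceil(log2(6393)) = ceil(12.6423) = 13 bits


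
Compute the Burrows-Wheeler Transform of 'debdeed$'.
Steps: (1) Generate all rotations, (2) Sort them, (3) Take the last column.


Rotations (sorted):
  0: $debdeed -> last char: d
  1: bdeed$de -> last char: e
  2: d$debdee -> last char: e
  3: debdeed$ -> last char: $
  4: deed$deb -> last char: b
  5: ebdeed$d -> last char: d
  6: ed$debde -> last char: e
  7: eed$debd -> last char: d


BWT = dee$bded


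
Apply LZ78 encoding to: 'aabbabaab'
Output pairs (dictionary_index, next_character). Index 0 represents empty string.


LZ78 encoding steps:
Dictionary: {0: ''}
Step 1: w='' (idx 0), next='a' -> output (0, 'a'), add 'a' as idx 1
Step 2: w='a' (idx 1), next='b' -> output (1, 'b'), add 'ab' as idx 2
Step 3: w='' (idx 0), next='b' -> output (0, 'b'), add 'b' as idx 3
Step 4: w='ab' (idx 2), next='a' -> output (2, 'a'), add 'aba' as idx 4
Step 5: w='ab' (idx 2), end of input -> output (2, '')


Encoded: [(0, 'a'), (1, 'b'), (0, 'b'), (2, 'a'), (2, '')]


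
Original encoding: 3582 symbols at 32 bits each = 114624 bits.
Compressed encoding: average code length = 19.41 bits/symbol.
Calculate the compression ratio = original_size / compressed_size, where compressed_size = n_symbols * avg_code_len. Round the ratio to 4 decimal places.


original_size = n_symbols * orig_bits = 3582 * 32 = 114624 bits
compressed_size = n_symbols * avg_code_len = 3582 * 19.41 = 69526.62 bits
ratio = original_size / compressed_size = 114624 / 69526.62 = 1.6486

Compression ratio = 1.6486


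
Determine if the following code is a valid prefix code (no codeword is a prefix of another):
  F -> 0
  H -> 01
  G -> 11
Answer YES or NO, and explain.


Checking each pair (does one codeword prefix another?):
  F='0' vs H='01': prefix -- VIOLATION

NO -- this is NOT a valid prefix code. F (0) is a prefix of H (01).


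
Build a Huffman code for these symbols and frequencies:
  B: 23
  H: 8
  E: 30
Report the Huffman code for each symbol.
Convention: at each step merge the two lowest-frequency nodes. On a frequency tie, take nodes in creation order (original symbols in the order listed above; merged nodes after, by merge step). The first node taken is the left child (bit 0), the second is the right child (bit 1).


Huffman tree construction:
Step 1: Merge H(8) + B(23) = 31
Step 2: Merge E(30) + (H+B)(31) = 61
Read each symbol's code off the tree from the root (left child = 0, right child = 1).

Codes:
  B: 11 (length 2)
  H: 10 (length 2)
  E: 0 (length 1)
Average code length: 92/61 = 1.5082 bits/symbol


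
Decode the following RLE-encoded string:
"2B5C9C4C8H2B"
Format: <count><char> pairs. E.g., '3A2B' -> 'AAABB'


Expanding each <count><char> pair:
  2B -> 'BB'
  5C -> 'CCCCC'
  9C -> 'CCCCCCCCC'
  4C -> 'CCCC'
  8H -> 'HHHHHHHH'
  2B -> 'BB'

Decoded = BBCCCCCCCCCCCCCCCCCCHHHHHHHHBB


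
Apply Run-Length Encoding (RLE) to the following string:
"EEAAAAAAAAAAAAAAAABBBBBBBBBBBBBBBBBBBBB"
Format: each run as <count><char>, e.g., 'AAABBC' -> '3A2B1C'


Scanning runs left to right:
  i=0: run of 'E' x 2 -> '2E'
  i=2: run of 'A' x 16 -> '16A'
  i=18: run of 'B' x 21 -> '21B'

RLE = 2E16A21B


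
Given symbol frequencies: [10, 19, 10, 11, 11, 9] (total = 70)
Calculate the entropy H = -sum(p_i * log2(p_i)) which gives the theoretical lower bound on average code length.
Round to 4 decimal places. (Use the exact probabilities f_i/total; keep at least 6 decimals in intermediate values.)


Per-symbol terms -p_i * log2(p_i) with p_i = f_i/70:
  p = 10/70 = 0.142857: log2(p) = -2.807355, -p*log2(p) = 0.401051
  p = 19/70 = 0.271429: log2(p) = -1.881356, -p*log2(p) = 0.510654
  p = 10/70 = 0.142857: log2(p) = -2.807355, -p*log2(p) = 0.401051
  p = 11/70 = 0.157143: log2(p) = -2.669851, -p*log2(p) = 0.419548
  p = 11/70 = 0.157143: log2(p) = -2.669851, -p*log2(p) = 0.419548
  p = 9/70 = 0.128571: log2(p) = -2.959358, -p*log2(p) = 0.380489
H = 0.401051 + 0.510654 + 0.401051 + 0.419548 + 0.419548 + 0.380489 = 2.532341

H = 2.5323 bits/symbol


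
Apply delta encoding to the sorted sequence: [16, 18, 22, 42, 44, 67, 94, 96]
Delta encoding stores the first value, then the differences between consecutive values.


First value: 16
Deltas:
  18 - 16 = 2
  22 - 18 = 4
  42 - 22 = 20
  44 - 42 = 2
  67 - 44 = 23
  94 - 67 = 27
  96 - 94 = 2


Delta encoded: [16, 2, 4, 20, 2, 23, 27, 2]


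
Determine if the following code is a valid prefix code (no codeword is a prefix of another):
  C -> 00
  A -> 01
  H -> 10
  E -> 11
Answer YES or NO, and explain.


Checking each pair (does one codeword prefix another?):
  C='00' vs A='01': no prefix
  C='00' vs H='10': no prefix
  C='00' vs E='11': no prefix
  A='01' vs C='00': no prefix
  A='01' vs H='10': no prefix
  A='01' vs E='11': no prefix
  H='10' vs C='00': no prefix
  H='10' vs A='01': no prefix
  H='10' vs E='11': no prefix
  E='11' vs C='00': no prefix
  E='11' vs A='01': no prefix
  E='11' vs H='10': no prefix
No violation found over all pairs.

YES -- this is a valid prefix code. No codeword is a prefix of any other codeword.


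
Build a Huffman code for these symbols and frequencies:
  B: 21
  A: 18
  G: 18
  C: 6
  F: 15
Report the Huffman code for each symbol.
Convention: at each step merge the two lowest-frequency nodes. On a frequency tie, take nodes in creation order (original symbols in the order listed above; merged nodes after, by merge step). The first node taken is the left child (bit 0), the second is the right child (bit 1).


Huffman tree construction:
Step 1: Merge C(6) + F(15) = 21
Step 2: Merge A(18) + G(18) = 36
Step 3: Merge B(21) + (C+F)(21) = 42
Step 4: Merge (A+G)(36) + (B+(C+F))(42) = 78
Read each symbol's code off the tree from the root (left child = 0, right child = 1).

Codes:
  B: 10 (length 2)
  A: 00 (length 2)
  G: 01 (length 2)
  C: 110 (length 3)
  F: 111 (length 3)
Average code length: 177/78 = 2.2692 bits/symbol


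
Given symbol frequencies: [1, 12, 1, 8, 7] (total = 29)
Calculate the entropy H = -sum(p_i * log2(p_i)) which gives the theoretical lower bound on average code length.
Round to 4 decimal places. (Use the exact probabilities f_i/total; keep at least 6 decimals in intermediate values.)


Per-symbol terms -p_i * log2(p_i) with p_i = f_i/29:
  p = 1/29 = 0.034483: log2(p) = -4.857981, -p*log2(p) = 0.167517
  p = 12/29 = 0.413793: log2(p) = -1.273018, -p*log2(p) = 0.526766
  p = 1/29 = 0.034483: log2(p) = -4.857981, -p*log2(p) = 0.167517
  p = 8/29 = 0.275862: log2(p) = -1.857981, -p*log2(p) = 0.512546
  p = 7/29 = 0.241379: log2(p) = -2.050626, -p*log2(p) = 0.494979
H = 0.167517 + 0.526766 + 0.167517 + 0.512546 + 0.494979 = 1.869325

H = 1.8693 bits/symbol


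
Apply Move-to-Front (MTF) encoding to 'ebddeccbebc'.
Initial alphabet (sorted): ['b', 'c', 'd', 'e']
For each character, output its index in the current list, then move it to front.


MTF encoding:
'e': index 3 in ['b', 'c', 'd', 'e'] -> ['e', 'b', 'c', 'd']
'b': index 1 in ['e', 'b', 'c', 'd'] -> ['b', 'e', 'c', 'd']
'd': index 3 in ['b', 'e', 'c', 'd'] -> ['d', 'b', 'e', 'c']
'd': index 0 in ['d', 'b', 'e', 'c'] -> ['d', 'b', 'e', 'c']
'e': index 2 in ['d', 'b', 'e', 'c'] -> ['e', 'd', 'b', 'c']
'c': index 3 in ['e', 'd', 'b', 'c'] -> ['c', 'e', 'd', 'b']
'c': index 0 in ['c', 'e', 'd', 'b'] -> ['c', 'e', 'd', 'b']
'b': index 3 in ['c', 'e', 'd', 'b'] -> ['b', 'c', 'e', 'd']
'e': index 2 in ['b', 'c', 'e', 'd'] -> ['e', 'b', 'c', 'd']
'b': index 1 in ['e', 'b', 'c', 'd'] -> ['b', 'e', 'c', 'd']
'c': index 2 in ['b', 'e', 'c', 'd'] -> ['c', 'b', 'e', 'd']


Output: [3, 1, 3, 0, 2, 3, 0, 3, 2, 1, 2]


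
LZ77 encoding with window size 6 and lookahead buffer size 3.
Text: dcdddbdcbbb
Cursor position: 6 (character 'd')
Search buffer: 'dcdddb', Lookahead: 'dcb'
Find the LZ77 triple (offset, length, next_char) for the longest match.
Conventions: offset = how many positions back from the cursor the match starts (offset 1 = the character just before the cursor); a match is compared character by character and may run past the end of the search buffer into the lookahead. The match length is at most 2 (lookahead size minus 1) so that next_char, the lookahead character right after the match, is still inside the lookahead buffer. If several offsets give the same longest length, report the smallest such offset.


Try each offset into the search buffer:
  offset=1 (pos 5, char 'b'): match length 0
  offset=2 (pos 4, char 'd'): match length 1
  offset=3 (pos 3, char 'd'): match length 1
  offset=4 (pos 2, char 'd'): match length 1
  offset=5 (pos 1, char 'c'): match length 0
  offset=6 (pos 0, char 'd'): match length 2
Longest match has length 2 at offset 6.
next_char = character at position 6 + 2 = 8 -> 'b'

Best match: offset=6, length=2 (matching 'dc' starting at position 0)
LZ77 triple: (6, 2, 'b')


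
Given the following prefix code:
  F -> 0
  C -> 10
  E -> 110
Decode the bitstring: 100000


Decoding step by step:
Bits 10 -> C
Bits 0 -> F
Bits 0 -> F
Bits 0 -> F
Bits 0 -> F


Decoded message: CFFFF


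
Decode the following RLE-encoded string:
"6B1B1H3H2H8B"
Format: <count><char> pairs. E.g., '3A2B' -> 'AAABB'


Expanding each <count><char> pair:
  6B -> 'BBBBBB'
  1B -> 'B'
  1H -> 'H'
  3H -> 'HHH'
  2H -> 'HH'
  8B -> 'BBBBBBBB'

Decoded = BBBBBBBHHHHHHBBBBBBBB


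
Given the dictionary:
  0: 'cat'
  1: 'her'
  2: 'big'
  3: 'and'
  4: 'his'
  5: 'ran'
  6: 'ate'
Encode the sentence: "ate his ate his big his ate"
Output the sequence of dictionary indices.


Look up each word in the dictionary:
  'ate' -> 6
  'his' -> 4
  'ate' -> 6
  'his' -> 4
  'big' -> 2
  'his' -> 4
  'ate' -> 6

Encoded: [6, 4, 6, 4, 2, 4, 6]


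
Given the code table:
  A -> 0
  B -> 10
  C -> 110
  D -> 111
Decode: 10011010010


Decoding:
10 -> B
0 -> A
110 -> C
10 -> B
0 -> A
10 -> B


Result: BACBAB


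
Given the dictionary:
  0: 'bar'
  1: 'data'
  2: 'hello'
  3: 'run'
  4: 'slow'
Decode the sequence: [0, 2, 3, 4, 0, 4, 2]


Look up each index in the dictionary:
  0 -> 'bar'
  2 -> 'hello'
  3 -> 'run'
  4 -> 'slow'
  0 -> 'bar'
  4 -> 'slow'
  2 -> 'hello'

Decoded: "bar hello run slow bar slow hello"


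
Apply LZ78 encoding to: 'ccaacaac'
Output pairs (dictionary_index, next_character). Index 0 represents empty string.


LZ78 encoding steps:
Dictionary: {0: ''}
Step 1: w='' (idx 0), next='c' -> output (0, 'c'), add 'c' as idx 1
Step 2: w='c' (idx 1), next='a' -> output (1, 'a'), add 'ca' as idx 2
Step 3: w='' (idx 0), next='a' -> output (0, 'a'), add 'a' as idx 3
Step 4: w='ca' (idx 2), next='a' -> output (2, 'a'), add 'caa' as idx 4
Step 5: w='c' (idx 1), end of input -> output (1, '')


Encoded: [(0, 'c'), (1, 'a'), (0, 'a'), (2, 'a'), (1, '')]


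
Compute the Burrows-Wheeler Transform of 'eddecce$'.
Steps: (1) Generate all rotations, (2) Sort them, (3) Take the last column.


Rotations (sorted):
  0: $eddecce -> last char: e
  1: cce$edde -> last char: e
  2: ce$eddec -> last char: c
  3: ddecce$e -> last char: e
  4: decce$ed -> last char: d
  5: e$eddecc -> last char: c
  6: ecce$edd -> last char: d
  7: eddecce$ -> last char: $


BWT = eecedcd$


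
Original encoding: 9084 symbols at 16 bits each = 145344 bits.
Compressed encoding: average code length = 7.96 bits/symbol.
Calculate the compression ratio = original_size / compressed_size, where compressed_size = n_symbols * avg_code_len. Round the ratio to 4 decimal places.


original_size = n_symbols * orig_bits = 9084 * 16 = 145344 bits
compressed_size = n_symbols * avg_code_len = 9084 * 7.96 = 72308.64 bits
ratio = original_size / compressed_size = 145344 / 72308.64 = 2.0101

Compression ratio = 2.0101


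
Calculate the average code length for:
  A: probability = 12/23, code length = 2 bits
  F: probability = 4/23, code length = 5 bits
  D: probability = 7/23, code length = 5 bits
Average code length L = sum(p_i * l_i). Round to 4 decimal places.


Weighted contributions p_i * l_i:
  A: (12/23) * 2 = 24/23
  F: (4/23) * 5 = 20/23
  D: (7/23) * 5 = 35/23
Sum = (24 + 20 + 35)/23 = 79/23

L = 79/23 = 3.4348 bits/symbol


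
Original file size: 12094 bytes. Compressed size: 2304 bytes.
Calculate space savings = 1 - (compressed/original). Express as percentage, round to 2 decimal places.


ratio = compressed/original = 2304/12094 = 0.190508
savings = 1 - ratio = 1 - 0.190508 = 0.809492
as a percentage: 0.809492 * 100 = 80.95%

Space savings = 1 - 2304/12094 = 80.95%


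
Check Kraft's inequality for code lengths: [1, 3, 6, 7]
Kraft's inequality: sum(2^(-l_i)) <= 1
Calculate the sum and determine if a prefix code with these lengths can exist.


Sum = 2^(-1) + 2^(-3) + 2^(-6) + 2^(-7)
    = 0.5 + 0.125 + 0.015625 + 0.0078125
    = 83/128 = 0.6484375
Since 0.6484375 <= 1, Kraft's inequality IS satisfied.
A prefix code with these lengths CAN exist.

Kraft sum = 0.6484375. Satisfied.


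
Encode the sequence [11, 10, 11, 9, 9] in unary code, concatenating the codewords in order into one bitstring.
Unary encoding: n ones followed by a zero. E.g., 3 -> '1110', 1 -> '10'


Encode each number as n ones followed by a terminating 0:
  11 -> 111111111110 (12 bits)
  10 -> 11111111110 (11 bits)
  11 -> 111111111110 (12 bits)
  9 -> 1111111110 (10 bits)
  9 -> 1111111110 (10 bits)
Total length = 12 + 11 + 12 + 10 + 10 = 55 bits.

Unary([11, 10, 11, 9, 9]) = 1111111111101111111111011111111111011111111101111111110 (55 bits)


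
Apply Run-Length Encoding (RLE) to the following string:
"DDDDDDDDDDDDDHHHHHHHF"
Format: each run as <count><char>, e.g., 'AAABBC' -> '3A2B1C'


Scanning runs left to right:
  i=0: run of 'D' x 13 -> '13D'
  i=13: run of 'H' x 7 -> '7H'
  i=20: run of 'F' x 1 -> '1F'

RLE = 13D7H1F


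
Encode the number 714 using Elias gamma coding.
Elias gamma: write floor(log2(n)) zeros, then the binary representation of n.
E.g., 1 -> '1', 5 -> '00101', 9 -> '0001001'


num_bits = floor(log2(714)) + 1 = 10
leading_zeros = num_bits - 1 = 9
binary(714) = 1011001010

Elias gamma(714) = '000000000' + '1011001010' = 0000000001011001010 (19 bits)


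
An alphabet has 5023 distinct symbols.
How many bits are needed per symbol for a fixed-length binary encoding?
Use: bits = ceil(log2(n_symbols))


log2(5023) = 12.2943
Bracket: 2^12 = 4096 < 5023 <= 2^13 = 8192
So ceil(log2(5023)) = 13

bits = ceil(log2(5023)) = ceil(12.2943) = 13 bits


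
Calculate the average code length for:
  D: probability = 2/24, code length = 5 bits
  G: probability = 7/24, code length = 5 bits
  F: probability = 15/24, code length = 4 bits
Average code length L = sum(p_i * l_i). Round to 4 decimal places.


Weighted contributions p_i * l_i:
  D: (2/24) * 5 = 10/24
  G: (7/24) * 5 = 35/24
  F: (15/24) * 4 = 60/24
Sum = (10 + 35 + 60)/24 = 105/24

L = 105/24 = 4.3750 bits/symbol


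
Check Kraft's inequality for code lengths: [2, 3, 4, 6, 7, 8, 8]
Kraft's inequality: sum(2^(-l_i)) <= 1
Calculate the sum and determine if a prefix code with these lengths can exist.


Sum = 2^(-2) + 2^(-3) + 2^(-4) + 2^(-6) + 2^(-7) + 2^(-8) + 2^(-8)
    = 0.25 + 0.125 + 0.0625 + 0.015625 + 0.0078125 + 0.00390625 + 0.00390625
    = 120/256 = 0.46875
Since 0.46875 <= 1, Kraft's inequality IS satisfied.
A prefix code with these lengths CAN exist.

Kraft sum = 0.46875. Satisfied.


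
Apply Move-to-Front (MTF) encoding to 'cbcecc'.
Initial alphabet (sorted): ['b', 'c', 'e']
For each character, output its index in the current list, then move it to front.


MTF encoding:
'c': index 1 in ['b', 'c', 'e'] -> ['c', 'b', 'e']
'b': index 1 in ['c', 'b', 'e'] -> ['b', 'c', 'e']
'c': index 1 in ['b', 'c', 'e'] -> ['c', 'b', 'e']
'e': index 2 in ['c', 'b', 'e'] -> ['e', 'c', 'b']
'c': index 1 in ['e', 'c', 'b'] -> ['c', 'e', 'b']
'c': index 0 in ['c', 'e', 'b'] -> ['c', 'e', 'b']


Output: [1, 1, 1, 2, 1, 0]


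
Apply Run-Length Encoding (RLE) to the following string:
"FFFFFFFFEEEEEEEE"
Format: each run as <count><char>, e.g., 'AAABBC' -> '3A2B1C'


Scanning runs left to right:
  i=0: run of 'F' x 8 -> '8F'
  i=8: run of 'E' x 8 -> '8E'

RLE = 8F8E


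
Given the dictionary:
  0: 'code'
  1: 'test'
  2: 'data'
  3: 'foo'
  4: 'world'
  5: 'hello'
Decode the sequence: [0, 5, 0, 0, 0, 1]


Look up each index in the dictionary:
  0 -> 'code'
  5 -> 'hello'
  0 -> 'code'
  0 -> 'code'
  0 -> 'code'
  1 -> 'test'

Decoded: "code hello code code code test"


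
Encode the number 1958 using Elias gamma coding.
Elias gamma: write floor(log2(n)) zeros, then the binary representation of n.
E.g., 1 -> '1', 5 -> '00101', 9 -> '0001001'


num_bits = floor(log2(1958)) + 1 = 11
leading_zeros = num_bits - 1 = 10
binary(1958) = 11110100110

Elias gamma(1958) = '0000000000' + '11110100110' = 000000000011110100110 (21 bits)


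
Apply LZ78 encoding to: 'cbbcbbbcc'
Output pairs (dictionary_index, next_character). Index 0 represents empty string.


LZ78 encoding steps:
Dictionary: {0: ''}
Step 1: w='' (idx 0), next='c' -> output (0, 'c'), add 'c' as idx 1
Step 2: w='' (idx 0), next='b' -> output (0, 'b'), add 'b' as idx 2
Step 3: w='b' (idx 2), next='c' -> output (2, 'c'), add 'bc' as idx 3
Step 4: w='b' (idx 2), next='b' -> output (2, 'b'), add 'bb' as idx 4
Step 5: w='bc' (idx 3), next='c' -> output (3, 'c'), add 'bcc' as idx 5


Encoded: [(0, 'c'), (0, 'b'), (2, 'c'), (2, 'b'), (3, 'c')]


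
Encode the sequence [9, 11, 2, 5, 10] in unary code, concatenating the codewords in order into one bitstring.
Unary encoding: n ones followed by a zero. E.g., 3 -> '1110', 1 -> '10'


Encode each number as n ones followed by a terminating 0:
  9 -> 1111111110 (10 bits)
  11 -> 111111111110 (12 bits)
  2 -> 110 (3 bits)
  5 -> 111110 (6 bits)
  10 -> 11111111110 (11 bits)
Total length = 10 + 12 + 3 + 6 + 11 = 42 bits.

Unary([9, 11, 2, 5, 10]) = 111111111011111111111011011111011111111110 (42 bits)


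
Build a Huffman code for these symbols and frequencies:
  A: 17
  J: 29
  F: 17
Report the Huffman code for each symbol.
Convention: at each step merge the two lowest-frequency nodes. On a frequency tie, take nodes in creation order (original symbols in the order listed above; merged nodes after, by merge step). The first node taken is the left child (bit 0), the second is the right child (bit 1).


Huffman tree construction:
Step 1: Merge A(17) + F(17) = 34
Step 2: Merge J(29) + (A+F)(34) = 63
Read each symbol's code off the tree from the root (left child = 0, right child = 1).

Codes:
  A: 10 (length 2)
  J: 0 (length 1)
  F: 11 (length 2)
Average code length: 97/63 = 1.5397 bits/symbol


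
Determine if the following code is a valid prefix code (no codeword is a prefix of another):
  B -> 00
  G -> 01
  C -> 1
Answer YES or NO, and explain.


Checking each pair (does one codeword prefix another?):
  B='00' vs G='01': no prefix
  B='00' vs C='1': no prefix
  G='01' vs B='00': no prefix
  G='01' vs C='1': no prefix
  C='1' vs B='00': no prefix
  C='1' vs G='01': no prefix
No violation found over all pairs.

YES -- this is a valid prefix code. No codeword is a prefix of any other codeword.


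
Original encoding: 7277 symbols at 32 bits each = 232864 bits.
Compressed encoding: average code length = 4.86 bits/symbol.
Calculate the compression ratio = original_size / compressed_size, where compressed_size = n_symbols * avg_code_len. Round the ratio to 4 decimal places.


original_size = n_symbols * orig_bits = 7277 * 32 = 232864 bits
compressed_size = n_symbols * avg_code_len = 7277 * 4.86 = 35366.22 bits
ratio = original_size / compressed_size = 232864 / 35366.22 = 6.5844

Compression ratio = 6.5844


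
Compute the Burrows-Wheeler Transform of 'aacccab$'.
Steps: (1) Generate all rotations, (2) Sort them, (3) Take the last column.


Rotations (sorted):
  0: $aacccab -> last char: b
  1: aacccab$ -> last char: $
  2: ab$aaccc -> last char: c
  3: acccab$a -> last char: a
  4: b$aaccca -> last char: a
  5: cab$aacc -> last char: c
  6: ccab$aac -> last char: c
  7: cccab$aa -> last char: a


BWT = b$caacca


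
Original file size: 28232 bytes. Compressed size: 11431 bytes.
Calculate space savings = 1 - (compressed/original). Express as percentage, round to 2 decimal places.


ratio = compressed/original = 11431/28232 = 0.404895
savings = 1 - ratio = 1 - 0.404895 = 0.595105
as a percentage: 0.595105 * 100 = 59.51%

Space savings = 1 - 11431/28232 = 59.51%


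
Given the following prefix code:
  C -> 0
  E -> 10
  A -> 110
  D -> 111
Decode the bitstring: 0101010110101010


Decoding step by step:
Bits 0 -> C
Bits 10 -> E
Bits 10 -> E
Bits 10 -> E
Bits 110 -> A
Bits 10 -> E
Bits 10 -> E
Bits 10 -> E


Decoded message: CEEEAEEE


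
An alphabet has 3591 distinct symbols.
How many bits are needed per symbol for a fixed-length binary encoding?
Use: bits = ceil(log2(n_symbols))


log2(3591) = 11.8102
Bracket: 2^11 = 2048 < 3591 <= 2^12 = 4096
So ceil(log2(3591)) = 12

bits = ceil(log2(3591)) = ceil(11.8102) = 12 bits


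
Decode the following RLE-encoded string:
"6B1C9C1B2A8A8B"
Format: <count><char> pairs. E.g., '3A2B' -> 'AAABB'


Expanding each <count><char> pair:
  6B -> 'BBBBBB'
  1C -> 'C'
  9C -> 'CCCCCCCCC'
  1B -> 'B'
  2A -> 'AA'
  8A -> 'AAAAAAAA'
  8B -> 'BBBBBBBB'

Decoded = BBBBBBCCCCCCCCCCBAAAAAAAAAABBBBBBBB


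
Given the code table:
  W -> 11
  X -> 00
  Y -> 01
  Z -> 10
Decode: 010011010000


Decoding:
01 -> Y
00 -> X
11 -> W
01 -> Y
00 -> X
00 -> X


Result: YXWYXX


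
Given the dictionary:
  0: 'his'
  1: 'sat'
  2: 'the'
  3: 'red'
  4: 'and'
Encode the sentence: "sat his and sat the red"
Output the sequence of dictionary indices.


Look up each word in the dictionary:
  'sat' -> 1
  'his' -> 0
  'and' -> 4
  'sat' -> 1
  'the' -> 2
  'red' -> 3

Encoded: [1, 0, 4, 1, 2, 3]


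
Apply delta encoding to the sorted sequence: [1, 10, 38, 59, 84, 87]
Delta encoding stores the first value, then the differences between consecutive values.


First value: 1
Deltas:
  10 - 1 = 9
  38 - 10 = 28
  59 - 38 = 21
  84 - 59 = 25
  87 - 84 = 3


Delta encoded: [1, 9, 28, 21, 25, 3]


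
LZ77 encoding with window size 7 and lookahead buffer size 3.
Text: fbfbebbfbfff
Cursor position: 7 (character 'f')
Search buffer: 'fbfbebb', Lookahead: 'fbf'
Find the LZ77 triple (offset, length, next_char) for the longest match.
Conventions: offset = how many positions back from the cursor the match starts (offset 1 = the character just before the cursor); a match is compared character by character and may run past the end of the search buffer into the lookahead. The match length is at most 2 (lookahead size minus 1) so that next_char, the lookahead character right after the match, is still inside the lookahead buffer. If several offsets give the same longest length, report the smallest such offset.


Try each offset into the search buffer:
  offset=1 (pos 6, char 'b'): match length 0
  offset=2 (pos 5, char 'b'): match length 0
  offset=3 (pos 4, char 'e'): match length 0
  offset=4 (pos 3, char 'b'): match length 0
  offset=5 (pos 2, char 'f'): match length 2
  offset=6 (pos 1, char 'b'): match length 0
  offset=7 (pos 0, char 'f'): match length 2
Longest match has length 2, found at offsets 5, 7; take the smallest, offset 5.
next_char = character at position 7 + 2 = 9 -> 'f'

Best match: offset=5, length=2 (matching 'fb' starting at position 2)
LZ77 triple: (5, 2, 'f')
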